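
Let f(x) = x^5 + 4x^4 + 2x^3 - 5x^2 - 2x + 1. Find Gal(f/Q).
The polynomial f is an irreducible quintic over Q, so G = Gal(f/Q) is a transitive subgroup of S_5: one of C_5 (5T1, order 5), D_5 (5T2, order 10), F_20 (5T3, order 20), A_5 (5T4, order 60) or S_5 (5T5, order 120). The discriminant of f is 14641 = 121^2, a perfect square, so G is contained in A_5. The transitive groups of degree 5 contained in A_5 are: C_5 (5T1, order 5), D_5 (5T2, order 10), A_5 (5T4, order 60). By Dedekind's theorem, for a prime p not dividing disc(f) the degrees of the irreducible factors of f mod p form the cycle type of an element of G. Factoring f modulo the 14 such primes p <= 47 (skipping 11, which divides the discriminant), each new pattern first appears at: mod 2: f = (x^5 + x^2 + 1), pattern 5; mod 23: f = (x + 5)(x + 7)(x + 11)(x + 12)(x + 15), pattern 1+1+1+1+1. No other pattern occurs in this range, so the set of observed cycle types is {5, 1+1+1+1+1}. The candidates containing elements of all these cycle types are C_5 (5T1) of order 5, D_5 (5T2) of order 10, A_5 (5T4) of order 60; the others are excluded. The observed types are precisely the cycle types that occur in C_5 (5T1). Each of the other remaining candidates has further cycle types, and by the Chebotarev density theorem the matching factorization patterns would occur for a proportion of primes equal to their share of the group: D_5 (5T2) additionally contains elements of type 2+2+1 (5 of its 10 elements, about 50% of primes); A_5 (5T4) additionally contains elements of type 3+1+1, 2+2+1 (35 of its 60 elements, about 58% of primes). None of the 14 primes tested shows any such pattern (for each of these groups the chance of that is below 10^-4), which rules them out. Hence G = C_5 (5T1), of order 5.

C_5 (order 5)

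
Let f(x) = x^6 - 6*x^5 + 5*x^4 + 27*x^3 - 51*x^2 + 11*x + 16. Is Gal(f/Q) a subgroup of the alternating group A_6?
Yes

The polynomial is irreducible of degree 6 over Q. Its discriminant is 30991489 = 5567^2, a perfect square. A Galois group lies in the alternating group exactly when the discriminant is a square in Q, so the Galois group (PSL(2,5)) is contained in A_6.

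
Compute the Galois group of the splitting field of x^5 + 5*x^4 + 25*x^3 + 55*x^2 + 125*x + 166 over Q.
The polynomial f is an irreducible quintic over Q, so G = Gal(f/Q) is a transitive subgroup of S_5: one of C_5 (5T1, order 5), D_5 (5T2, order 10), F_20 (5T3, order 20), A_5 (5T4, order 60) or S_5 (5T5, order 120). The discriminant of f is 265939453125, which is not a perfect square, so G is not contained in A_5. The transitive groups of degree 5 not contained in A_5 are: F_20 (5T3, order 20), S_5 (5T5, order 120). By Dedekind's theorem, for a prime p not dividing disc(f) the degrees of the irreducible factors of f mod p form the cycle type of an element of G. Factoring f modulo the 18 such primes p <= 73 (skipping 3, 5, 41, which divide the discriminant), each new pattern first appears at: mod 2: f = (x)(x^4 + x^3 + x^2 + x + 1), pattern 4+1; mod 11: f = (x^5 + 5x^4 + 3x^3 + 4x + 1), pattern 5; mod 19: f = (x + 4)(x^2 + 9)(x^2 + x + 12), pattern 2+2+1. No other pattern occurs in this range, so the set of observed cycle types is {4+1, 5, 2+2+1}. The candidates containing elements of all these cycle types are F_20 (5T3) of order 20, S_5 (5T5) of order 120; the others are excluded. The observed types are precisely the cycle types that occur in F_20 (5T3) (apart from the identity). Each of the other remaining candidates has further cycle types, and by the Chebotarev density theorem the matching factorization patterns would occur for a proportion of primes equal to their share of the group: S_5 (5T5) additionally contains elements of type 3+2, 3+1+1, 2+1+1+1 (50 of its 120 elements, about 42% of primes). None of the 18 primes tested shows any such pattern (for each of these groups the chance of that is below 10^-4), which rules them out. Hence G = F_20 (5T3), of order 20.

F_20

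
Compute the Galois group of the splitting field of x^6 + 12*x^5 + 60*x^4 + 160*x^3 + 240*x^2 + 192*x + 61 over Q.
The polynomial f is an irreducible sextic over Q, so G = Gal(f/Q) is one of the 16 transitive subgroups 6T1, ..., 6T16 of S_6. The discriminant of f is 11337408, which is not a perfect square, so G is not contained in A_6. The transitive groups of degree 6 not contained in A_6 are: C_6 (6T1, order 6), S_3 (6T2, order 6), D_6 (6T3, order 12), C_3 x S_3 (6T5, order 18), A_4 x C_2 (6T6, order 24), S_4 (6T8, order 24), S_3 x S_3 (6T9, order 36), S_4 x C_2 (6T11, order 48), (S_3 x S_3) : C_2 (6T13, order 72), PGL(2,5) (6T14, order 120), S_6 (6T16, order 720). By Dedekind's theorem, for a prime p not dividing disc(f) the degrees of the irreducible factors of f mod p form the cycle type of an element of G. Factoring f modulo the 79 such primes p <= 419 (skipping 2, 3, which divide the discriminant), each new pattern first appears at: mod 5: f = (x^2 + x + 1)(x^2 + 2x + 3)(x^2 + 4x + 2), pattern 2+2+2; mod 7: f = (x^6 + 5x^5 + 4x^4 + 6x^3 + 2x^2 + 3x + 5), pattern 6; mod 11: f = (x + 5)(x + 10)(x^2 + x + 7)(x^2 + 7x + 8), pattern 2+2+1+1; mod 13: f = (x^3 + 6x^2 + 12x + 4)(x^3 + 6x^2 + 12x + 12), pattern 3+3; mod 61: f = (x)(x + 4)(x + 28)(x + 30)(x + 35)(x + 37), pattern 1+1+1+1+1+1. No other pattern occurs in this range, so the set of observed cycle types is {2+2+2, 6, 2+2+1+1, 3+3, 1+1+1+1+1+1}. The candidates containing elements of all these cycle types are D_6 (6T3) of order 12, A_4 x C_2 (6T6) of order 24, S_3 x S_3 (6T9) of order 36, S_4 x C_2 (6T11) of order 48, (S_3 x S_3) : C_2 (6T13) of order 72, PGL(2,5) (6T14) of order 120, S_6 (6T16) of order 720; the others are excluded. The observed types are precisely the cycle types that occur in D_6 (6T3). Each of the other remaining candidates has further cycle types, and by the Chebotarev density theorem the matching factorization patterns would occur for a proportion of primes equal to their share of the group: A_4 x C_2 (6T6) additionally contains elements of type 2+1+1+1+1 (3 of its 24 elements, about 12% of primes); S_3 x S_3 (6T9) additionally contains elements of type 3+1+1+1 (4 of its 36 elements, about 11% of primes); S_4 x C_2 (6T11) additionally contains elements of type 4+2, 4+1+1, 2+1+1+1+1 (15 of its 48 elements, about 31% of primes); (S_3 x S_3) : C_2 (6T13) additionally contains elements of type 4+2, 3+2+1, 3+1+1+1, 2+1+1+1+1 (40 of its 72 elements, about 56% of primes); PGL(2,5) (6T14) additionally contains elements of type 5+1, 4+1+1 (54 of its 120 elements, about 45% of primes); S_6 (6T16) additionally contains elements of type 5+1, 4+2, 4+1+1, 3+2+1, 3+1+1+1, 2+1+1+1+1 (499 of its 720 elements, about 69% of primes). None of the 79 primes tested shows any such pattern (for each of these groups the chance of that is below 10^-4), which rules them out. Hence G = D_6 (6T3), of order 12.

D_6 (also written D6)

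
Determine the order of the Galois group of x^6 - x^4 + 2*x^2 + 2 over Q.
The degree of the splitting field over Q equals the order of the Galois group, so first determine the group. The polynomial f is an irreducible sextic over Q, so G = Gal(f/Q) is one of the 16 transitive subgroups 6T1, ..., 6T16 of S_6. The discriminant of f is -5120000, which is not a perfect square, so G is not contained in A_6. The transitive groups of degree 6 not contained in A_6 are: C_6 (6T1, order 6), S_3 (6T2, order 6), D_6 (6T3, order 12), C_3 x S_3 (6T5, order 18), A_4 x C_2 (6T6, order 24), S_4 (6T8, order 24), S_3 x S_3 (6T9, order 36), S_4 x C_2 (6T11, order 48), (S_3 x S_3) : C_2 (6T13, order 72), PGL(2,5) (6T14, order 120), S_6 (6T16, order 720). By Dedekind's theorem, for a prime p not dividing disc(f) the degrees of the irreducible factors of f mod p form the cycle type of an element of G. Factoring f modulo the 22 such primes p <= 89 (skipping 2, 5, which divide the discriminant), each new pattern first appears at: mod 3: f = (x^3 + x^2 + 2)(x^3 + 2x^2 + 1), pattern 3+3; mod 7: f = (x^2 + 2)(x^2 + x + 6)(x^2 + 6x + 6), pattern 2+2+2; mod 13: f = (x + 4)(x + 9)(x^4 + 2x^2 + 8), pattern 4+1+1; mod 43: f = (x + 12)(x + 31)(x^2 + 4)(x^2 + 10), pattern 2+2+1+1. No other pattern occurs in this range, so the set of observed cycle types is {3+3, 2+2+2, 4+1+1, 2+2+1+1}. The candidates containing elements of all these cycle types are S_4 (6T8) of order 24, S_4 x C_2 (6T11) of order 48, PGL(2,5) (6T14) of order 120, S_6 (6T16) of order 720; the others are excluded. The observed types are precisely the cycle types that occur in S_4 (6T8) (apart from the identity). Each of the other remaining candidates has further cycle types, and by the Chebotarev density theorem the matching factorization patterns would occur for a proportion of primes equal to their share of the group: S_4 x C_2 (6T11) additionally contains elements of type 6, 4+2, 2+1+1+1+1 (17 of its 48 elements, about 35% of primes); PGL(2,5) (6T14) additionally contains elements of type 6, 5+1 (44 of its 120 elements, about 37% of primes); S_6 (6T16) additionally contains elements of type 6, 5+1, 4+2, 3+2+1, 3+1+1+1, 2+1+1+1+1 (529 of its 720 elements, about 73% of primes). None of the 22 primes tested shows any such pattern (for each of these groups the chance of that is below 10^-4), which rules them out. Hence G = S_4 (6T8), of order 24. The Galois group S_4 (6T8) has order 24, so the splitting field has degree 24 over Q.

24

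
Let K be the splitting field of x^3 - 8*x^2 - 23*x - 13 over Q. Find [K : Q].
The degree of the splitting field over Q equals the order of the Galois group, so first determine the group. The polynomial is an irreducible cubic over Q and its discriminant is 8281 = 91^2, a perfect square. For an irreducible cubic, a square discriminant forces the Galois group to be A_3, the cyclic group of order 3. The Galois group C_3 (3T1) has order 3, so the splitting field has degree 3 over Q.

3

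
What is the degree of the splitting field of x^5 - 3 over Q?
20

The degree of the splitting field over Q equals the order of the Galois group, so first determine the group. The polynomial f is an irreducible quintic over Q, so G = Gal(f/Q) is a transitive subgroup of S_5: one of C_5 (5T1, order 5), D_5 (5T2, order 10), F_20 (5T3, order 20), A_5 (5T4, order 60) or S_5 (5T5, order 120). The discriminant of f is 253125, which is not a perfect square, so G is not contained in A_5. The transitive groups of degree 5 not contained in A_5 are: F_20 (5T3, order 20), S_5 (5T5, order 120). By Dedekind's theorem, for a prime p not dividing disc(f) the degrees of the irreducible factors of f mod p form the cycle type of an element of G. Factoring f modulo the 18 such primes p <= 71 (skipping 3, 5, which divide the discriminant), each new pattern first appears at: mod 2: f = (x + 1)(x^4 + x^3 + x^2 + x + 1), pattern 4+1; mod 11: f = (x^5 + 8), pattern 5; mod 19: f = (x + 9)(x^2 + 12x + 5)(x^2 + 17x + 5), pattern 2+2+1; mod 41: f = (x + 3)(x + 7)(x + 13)(x + 29)(x + 30), pattern 1+1+1+1+1. No other pattern occurs in this range, so the set of observed cycle types is {4+1, 5, 2+2+1, 1+1+1+1+1}. The candidates containing elements of all these cycle types are F_20 (5T3) of order 20, S_5 (5T5) of order 120; the others are excluded. The observed types are precisely the cycle types that occur in F_20 (5T3). Each of the other remaining candidates has further cycle types, and by the Chebotarev density theorem the matching factorization patterns would occur for a proportion of primes equal to their share of the group: S_5 (5T5) additionally contains elements of type 3+2, 3+1+1, 2+1+1+1 (50 of its 120 elements, about 42% of primes). None of the 18 primes tested shows any such pattern (for each of these groups the chance of that is below 10^-4), which rules them out. Hence G = F_20 (5T3), of order 20. The Galois group F_20 (5T3) has order 20, so the splitting field has degree 20 over Q.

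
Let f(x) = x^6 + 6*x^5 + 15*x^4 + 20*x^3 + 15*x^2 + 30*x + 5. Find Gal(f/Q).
The polynomial f is an irreducible sextic over Q, so G = Gal(f/Q) is one of the 16 transitive subgroups 6T1, ..., 6T16 of S_6. The discriminant of f is 746496000000 = 864000^2, a perfect square, so G is contained in A_6. The transitive groups of degree 6 contained in A_6 are: A_4 (6T4, order 12), S_4 (6T7, order 24), (C_3 x C_3) : C_4 (6T10, order 36), PSL(2,5) (6T12, order 60), A_6 (6T15, order 360). By Dedekind's theorem, for a prime p not dividing disc(f) the degrees of the irreducible factors of f mod p form the cycle type of an element of G. Factoring f modulo the 6 such primes p <= 23 (skipping 2, 3, 5, which divide the discriminant), each new pattern first appears at: mod 7: f = (x + 4)(x^5 + 2x^4 + 6x^2 + 5x + 3), pattern 5+1; mod 23: f = (x + 8)(x + 13)(x + 22)(x^3 + 9x^2 + 5x + 13), pattern 3+1+1+1. No other pattern occurs in this range, so the set of observed cycle types is {5+1, 3+1+1+1}. Among the candidates above, the only group containing elements of all these cycle types is A_6 (6T15) — each of A_4 (6T4), S_4 (6T7), (C_3 x C_3) : C_4 (6T10), PSL(2,5) (6T12) lacks at least one of them. Hence G = A_6 (6T15), of order 360.

A_6, the alternating group on 6 letters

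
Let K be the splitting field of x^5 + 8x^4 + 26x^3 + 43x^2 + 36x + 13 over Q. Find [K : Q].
The degree of the splitting field over Q equals the order of the Galois group, so first determine the group. The polynomial f is an irreducible quintic over Q, so G = Gal(f/Q) is a transitive subgroup of S_5: one of C_5 (5T1, order 5), D_5 (5T2, order 10), F_20 (5T3, order 20), A_5 (5T4, order 60) or S_5 (5T5, order 120). The discriminant of f is 2209 = 47^2, a perfect square, so G is contained in A_5. The transitive groups of degree 5 contained in A_5 are: C_5 (5T1, order 5), D_5 (5T2, order 10), A_5 (5T4, order 60). By Dedekind's theorem, for a prime p not dividing disc(f) the degrees of the irreducible factors of f mod p form the cycle type of an element of G. Factoring f modulo the 23 such primes p <= 89 (skipping 47, which divides the discriminant), each new pattern first appears at: mod 2: f = (x^5 + x^2 + 1), pattern 5; mod 5: f = (x + 3)(x^2 + x + 1)(x^2 + 4x + 1), pattern 2+2+1; mod 83: f = (x + 4)(x + 14)(x + 17)(x + 25)(x + 31), pattern 1+1+1+1+1. No other pattern occurs in this range, so the set of observed cycle types is {5, 2+2+1, 1+1+1+1+1}. The candidates containing elements of all these cycle types are D_5 (5T2) of order 10, A_5 (5T4) of order 60; the others are excluded. The observed types are precisely the cycle types that occur in D_5 (5T2). Each of the other remaining candidates has further cycle types, and by the Chebotarev density theorem the matching factorization patterns would occur for a proportion of primes equal to their share of the group: A_5 (5T4) additionally contains elements of type 3+1+1 (20 of its 60 elements, about 33% of primes). None of the 23 primes tested shows any such pattern (for each of these groups the chance of that is below 10^-4), which rules them out. Hence G = D_5 (5T2), of order 10. The Galois group D_5 (5T2) has order 10, so the splitting field has degree 10 over Q.

10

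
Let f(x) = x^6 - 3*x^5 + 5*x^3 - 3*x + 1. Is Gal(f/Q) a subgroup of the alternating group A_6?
No

The polynomial is irreducible of degree 6 over Q. Its discriminant is -34992, which is not a perfect square. A Galois group lies in the alternating group exactly when the discriminant is a square in Q, so the Galois group (S_3) is not contained in A_6.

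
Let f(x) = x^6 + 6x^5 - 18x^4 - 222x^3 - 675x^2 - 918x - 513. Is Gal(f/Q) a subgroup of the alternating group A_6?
Yes

The polynomial is irreducible of degree 6 over Q. Its discriminant is 697037301343296 = 26401464^2, a perfect square. A Galois group lies in the alternating group exactly when the discriminant is a square in Q, so the Galois group (A_4) is contained in A_6.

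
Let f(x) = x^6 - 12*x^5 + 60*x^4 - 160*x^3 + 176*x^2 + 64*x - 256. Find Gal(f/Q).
S_4 (order 24)

The polynomial f is an irreducible sextic over Q, so G = Gal(f/Q) is one of the 16 transitive subgroups 6T1, ..., 6T16 of S_6. The discriminant of f is 3603718079512576 = 60030976^2, a perfect square, so G is contained in A_6. The transitive groups of degree 6 contained in A_6 are: A_4 (6T4, order 12), S_4 (6T7, order 24), (C_3 x C_3) : C_4 (6T10, order 36), PSL(2,5) (6T12, order 60), A_6 (6T15, order 360). By Dedekind's theorem, for a prime p not dividing disc(f) the degrees of the irreducible factors of f mod p form the cycle type of an element of G. Factoring f modulo the 79 such primes p <= 419 (skipping 2, 229, which divide the discriminant), each new pattern first appears at: mod 3: f = (x^3 + x^2 + x + 2)(x^3 + 2x^2 + 1), pattern 3+3; mod 7: f = (x^2 + 3x + 6)(x^4 + 6x^3 + x^2 + 4x + 4), pattern 4+2; mod 23: f = (x + 3)(x + 16)(x^2 + 17x + 11)(x^2 + 21x + 3), pattern 2+2+1+1; mod 193: f = (x + 5)(x + 11)(x + 17)(x + 172)(x + 178)(x + 184), pattern 1+1+1+1+1+1. No other pattern occurs in this range, so the set of observed cycle types is {3+3, 4+2, 2+2+1+1, 1+1+1+1+1+1}. The candidates containing elements of all these cycle types are S_4 (6T7) of order 24, (C_3 x C_3) : C_4 (6T10) of order 36, A_6 (6T15) of order 360; the others are excluded. The observed types are precisely the cycle types that occur in S_4 (6T7). Each of the other remaining candidates has further cycle types, and by the Chebotarev density theorem the matching factorization patterns would occur for a proportion of primes equal to their share of the group: (C_3 x C_3) : C_4 (6T10) additionally contains elements of type 3+1+1+1 (4 of its 36 elements, about 11% of primes); A_6 (6T15) additionally contains elements of type 5+1, 3+1+1+1 (184 of its 360 elements, about 51% of primes). None of the 79 primes tested shows any such pattern (for each of these groups the chance of that is below 10^-4), which rules them out. Hence G = S_4 (6T7), of order 24.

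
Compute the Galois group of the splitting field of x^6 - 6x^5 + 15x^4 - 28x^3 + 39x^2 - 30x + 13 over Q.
The polynomial f is an irreducible sextic over Q, so G = Gal(f/Q) is one of the 16 transitive subgroups 6T1, ..., 6T16 of S_6. The discriminant of f is 1289945088, which is not a perfect square, so G is not contained in A_6. The transitive groups of degree 6 not contained in A_6 are: C_6 (6T1, order 6), S_3 (6T2, order 6), D_6 (6T3, order 12), C_3 x S_3 (6T5, order 18), A_4 x C_2 (6T6, order 24), S_4 (6T8, order 24), S_3 x S_3 (6T9, order 36), S_4 x C_2 (6T11, order 48), (S_3 x S_3) : C_2 (6T13, order 72), PGL(2,5) (6T14, order 120), S_6 (6T16, order 720). By Dedekind's theorem, for a prime p not dividing disc(f) the degrees of the irreducible factors of f mod p form the cycle type of an element of G. Factoring f modulo the 23 such primes p <= 97 (skipping 2, 3, which divide the discriminant), each new pattern first appears at: mod 5: f = (x^6 + 4x^5 + 2x^3 + 4x^2 + 3), pattern 6; mod 11: f = (x + 1)(x + 7)(x^2 + x + 7)(x^2 + 7x + 7), pattern 2+2+1+1; mod 13: f = (x)(x + 2)(x + 8)(x^3 + 10x^2 + 3x + 3), pattern 3+1+1+1; mod 31: f = (x^2 + x + 26)(x^2 + 11x + 4)(x^2 + 13x + 4), pattern 2+2+2; mod 97: f = (x^3 + 94x^2 + 3x + 15)(x^3 + 94x^2 + 3x + 72), pattern 3+3. No other pattern occurs in this range, so the set of observed cycle types is {6, 2+2+1+1, 3+1+1+1, 2+2+2, 3+3}. The candidates containing elements of all these cycle types are S_3 x S_3 (6T9) of order 36, (S_3 x S_3) : C_2 (6T13) of order 72, S_6 (6T16) of order 720; the others are excluded. The observed types are precisely the cycle types that occur in S_3 x S_3 (6T9) (apart from the identity). Each of the other remaining candidates has further cycle types, and by the Chebotarev density theorem the matching factorization patterns would occur for a proportion of primes equal to their share of the group: (S_3 x S_3) : C_2 (6T13) additionally contains elements of type 4+2, 3+2+1, 2+1+1+1+1 (36 of its 72 elements, about 50% of primes); S_6 (6T16) additionally contains elements of type 5+1, 4+2, 4+1+1, 3+2+1, 2+1+1+1+1 (459 of its 720 elements, about 64% of primes). None of the 23 primes tested shows any such pattern (for each of these groups the chance of that is below 10^-4), which rules them out. Hence G = S_3 x S_3 (6T9), of order 36.

S_3 x S_3, the direct product S_3 x S_3 in its degree-6 action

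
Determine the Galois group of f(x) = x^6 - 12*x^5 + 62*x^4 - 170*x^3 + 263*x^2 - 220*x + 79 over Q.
The polynomial f is an irreducible sextic over Q, so G = Gal(f/Q) is one of the 16 transitive subgroups 6T1, ..., 6T16 of S_6. The discriminant of f is -7441984, which is not a perfect square, so G is not contained in A_6. The transitive groups of degree 6 not contained in A_6 are: C_6 (6T1, order 6), S_3 (6T2, order 6), D_6 (6T3, order 12), C_3 x S_3 (6T5, order 18), A_4 x C_2 (6T6, order 24), S_4 (6T8, order 24), S_3 x S_3 (6T9, order 36), S_4 x C_2 (6T11, order 48), (S_3 x S_3) : C_2 (6T13, order 72), PGL(2,5) (6T14, order 120), S_6 (6T16, order 720). By Dedekind's theorem, for a prime p not dividing disc(f) the degrees of the irreducible factors of f mod p form the cycle type of an element of G. Factoring f modulo the 17 such primes p <= 71 (skipping 2, 11, 31, which divide the discriminant), each new pattern first appears at: mod 3: f = (x + 1)(x + 2)(x^4 + x + 2), pattern 4+1+1; mod 5: f = (x^3 + x^2 + 4x + 3)(x^3 + 2x^2 + x + 3), pattern 3+3; mod 7: f = (x^6 + 2x^5 + 6x^4 + 5x^3 + 4x^2 + 4x + 2), pattern 6; mod 13: f = (x^2 + 8x + 9)(x^4 + 6x^3 + 5x^2 + 9x + 3), pattern 4+2; mod 37: f = (x + 5)(x + 15)(x^2 + 12x + 18)(x^2 + 30x + 27), pattern 2+2+1+1; mod 47: f = (x + 2)(x + 15)(x + 20)(x + 25)(x^2 + 20x + 18), pattern 2+1+1+1+1; mod 67: f = (x^2 + 4x + 8)(x^2 + 14x + 58)(x^2 + 37x + 11), pattern 2+2+2. No other pattern occurs in this range, so the set of observed cycle types is {4+1+1, 3+3, 6, 4+2, 2+2+1+1, 2+1+1+1+1, 2+2+2}. The candidates containing elements of all these cycle types are S_4 x C_2 (6T11) of order 48, S_6 (6T16) of order 720; the others are excluded. The observed types are precisely the cycle types that occur in S_4 x C_2 (6T11) (apart from the identity). Each of the other remaining candidates has further cycle types, and by the Chebotarev density theorem the matching factorization patterns would occur for a proportion of primes equal to their share of the group: S_6 (6T16) additionally contains elements of type 5+1, 3+2+1, 3+1+1+1 (304 of its 720 elements, about 42% of primes). None of the 17 primes tested shows any such pattern (for each of these groups the chance of that is below 10^-4), which rules them out. Hence G = S_4 x C_2 (6T11), of order 48.

6T11: S_4 x C_2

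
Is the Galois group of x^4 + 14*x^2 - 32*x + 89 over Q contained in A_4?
Yes

The polynomial is irreducible of degree 4 over Q. Its discriminant is 180633600 = 13440^2, a perfect square. A Galois group lies in the alternating group exactly when the discriminant is a square in Q, so the Galois group (V_4) is contained in A_4.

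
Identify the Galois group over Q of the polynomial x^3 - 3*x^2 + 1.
The polynomial is an irreducible cubic over Q and its discriminant is 81 = 9^2, a perfect square. For an irreducible cubic, a square discriminant forces the Galois group to be A_3, the cyclic group of order 3.

C_3 (order 3)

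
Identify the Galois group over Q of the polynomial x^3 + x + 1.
The polynomial is an irreducible cubic over Q and its discriminant is -31, which is not a perfect square. For an irreducible cubic, a non-square discriminant gives Galois group S_3.

S_3 (order 6)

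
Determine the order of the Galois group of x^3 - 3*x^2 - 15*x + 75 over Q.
The degree of the splitting field over Q equals the order of the Galois group, so first determine the group. The polynomial is an irreducible cubic over Q and its discriminant is -67500, which is not a perfect square. For an irreducible cubic, a non-square discriminant gives Galois group S_3. The Galois group S_3 (3T2) has order 6, so the splitting field has degree 6 over Q.

6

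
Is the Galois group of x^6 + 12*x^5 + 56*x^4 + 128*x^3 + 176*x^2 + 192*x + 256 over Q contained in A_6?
The polynomial is irreducible of degree 6 over Q. Its discriminant is -5497558138880000, which is not a perfect square. A Galois group lies in the alternating group exactly when the discriminant is a square in Q, so the Galois group (S_4) is not contained in A_6.

No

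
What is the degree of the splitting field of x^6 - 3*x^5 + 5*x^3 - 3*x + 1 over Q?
6

The degree of the splitting field over Q equals the order of the Galois group, so first determine the group. The polynomial f is an irreducible sextic over Q, so G = Gal(f/Q) is one of the 16 transitive subgroups 6T1, ..., 6T16 of S_6. The discriminant of f is -34992, which is not a perfect square, so G is not contained in A_6. The transitive groups of degree 6 not contained in A_6 are: C_6 (6T1, order 6), S_3 (6T2, order 6), D_6 (6T3, order 12), C_3 x S_3 (6T5, order 18), A_4 x C_2 (6T6, order 24), S_4 (6T8, order 24), S_3 x S_3 (6T9, order 36), S_4 x C_2 (6T11, order 48), (S_3 x S_3) : C_2 (6T13, order 72), PGL(2,5) (6T14, order 120), S_6 (6T16, order 720). By Dedekind's theorem, for a prime p not dividing disc(f) the degrees of the irreducible factors of f mod p form the cycle type of an element of G. Factoring f modulo the 23 such primes p <= 97 (skipping 2, 3, which divide the discriminant), each new pattern first appears at: mod 5: f = (x^2 + x + 1)(x^2 + 2x + 3)(x^2 + 4x + 2), pattern 2+2+2; mod 7: f = (x^3 + x^2 + 3x + 1)(x^3 + 3x^2 + x + 1), pattern 3+3; mod 31: f = (x + 3)(x + 7)(x + 9)(x + 21)(x + 23)(x + 27), pattern 1+1+1+1+1+1. No other pattern occurs in this range, so the set of observed cycle types is {2+2+2, 3+3, 1+1+1+1+1+1}. The candidates containing elements of all these cycle types are C_6 (6T1) of order 6, S_3 (6T2) of order 6, D_6 (6T3) of order 12, C_3 x S_3 (6T5) of order 18, A_4 x C_2 (6T6) of order 24, S_4 (6T8) of order 24, S_3 x S_3 (6T9) of order 36, S_4 x C_2 (6T11) of order 48, (S_3 x S_3) : C_2 (6T13) of order 72, PGL(2,5) (6T14) of order 120, S_6 (6T16) of order 720; the others are excluded. The observed types are precisely the cycle types that occur in S_3 (6T2). Each of the other remaining candidates has further cycle types, and by the Chebotarev density theorem the matching factorization patterns would occur for a proportion of primes equal to their share of the group: C_6 (6T1) additionally contains elements of type 6 (2 of its 6 elements, about 33% of primes); D_6 (6T3) additionally contains elements of type 6, 2+2+1+1 (5 of its 12 elements, about 42% of primes); C_3 x S_3 (6T5) additionally contains elements of type 6, 3+1+1+1 (10 of its 18 elements, about 56% of primes); A_4 x C_2 (6T6) additionally contains elements of type 6, 2+2+1+1, 2+1+1+1+1 (14 of its 24 elements, about 58% of primes); S_4 (6T8) additionally contains elements of type 4+1+1, 2+2+1+1 (9 of its 24 elements, about 38% of primes); S_3 x S_3 (6T9) additionally contains elements of type 6, 3+1+1+1, 2+2+1+1 (25 of its 36 elements, about 69% of primes); S_4 x C_2 (6T11) additionally contains elements of type 6, 4+2, 4+1+1, 2+2+1+1, 2+1+1+1+1 (32 of its 48 elements, about 67% of primes); (S_3 x S_3) : C_2 (6T13) additionally contains elements of type 6, 4+2, 3+2+1, 3+1+1+1, 2+2+1+1, 2+1+1+1+1 (61 of its 72 elements, about 85% of primes); PGL(2,5) (6T14) additionally contains elements of type 6, 5+1, 4+1+1, 2+2+1+1 (89 of its 120 elements, about 74% of primes); S_6 (6T16) additionally contains elements of type 6, 5+1, 4+2, 4+1+1, 3+2+1, 3+1+1+1, 2+2+1+1, 2+1+1+1+1 (664 of its 720 elements, about 92% of primes). None of the 23 primes tested shows any such pattern (for each of these groups the chance of that is below 10^-4), which rules them out. Hence G = S_3 (6T2), of order 6. The Galois group S_3 (6T2) has order 6, so the splitting field has degree 6 over Q.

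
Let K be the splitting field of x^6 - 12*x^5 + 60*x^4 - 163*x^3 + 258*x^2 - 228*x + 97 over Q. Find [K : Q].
The degree of the splitting field over Q equals the order of the Galois group, so first determine the group. The polynomial f is an irreducible sextic over Q, so G = Gal(f/Q) is one of the 16 transitive subgroups 6T1, ..., 6T16 of S_6. The discriminant of f is -1162261467, which is not a perfect square, so G is not contained in A_6. The transitive groups of degree 6 not contained in A_6 are: C_6 (6T1, order 6), S_3 (6T2, order 6), D_6 (6T3, order 12), C_3 x S_3 (6T5, order 18), A_4 x C_2 (6T6, order 24), S_4 (6T8, order 24), S_3 x S_3 (6T9, order 36), S_4 x C_2 (6T11, order 48), (S_3 x S_3) : C_2 (6T13, order 72), PGL(2,5) (6T14, order 120), S_6 (6T16, order 720). By Dedekind's theorem, for a prime p not dividing disc(f) the degrees of the irreducible factors of f mod p form the cycle type of an element of G. Factoring f modulo the 33 such primes p <= 139 (skipping 3, which divides the discriminant), each new pattern first appears at: mod 2: f = (x^6 + x^3 + 1), pattern 6; mod 7: f = (x + 1)(x + 3)(x + 4)(x^3 + x^2 + 5x + 4), pattern 3+1+1+1; mod 17: f = (x^2 + 2x + 7)(x^2 + 9x + 10)(x^2 + 11x + 6), pattern 2+2+2; mod 19: f = (x^3 + 13x^2 + 12x + 6)(x^3 + 13x^2 + 12x + 13), pattern 3+3; mod 73: f = (x + 25)(x + 33)(x + 47)(x + 48)(x + 59)(x + 68), pattern 1+1+1+1+1+1. No other pattern occurs in this range, so the set of observed cycle types is {6, 3+1+1+1, 2+2+2, 3+3, 1+1+1+1+1+1}. The candidates containing elements of all these cycle types are C_3 x S_3 (6T5) of order 18, S_3 x S_3 (6T9) of order 36, (S_3 x S_3) : C_2 (6T13) of order 72, S_6 (6T16) of order 720; the others are excluded. The observed types are precisely the cycle types that occur in C_3 x S_3 (6T5). Each of the other remaining candidates has further cycle types, and by the Chebotarev density theorem the matching factorization patterns would occur for a proportion of primes equal to their share of the group: S_3 x S_3 (6T9) additionally contains elements of type 2+2+1+1 (9 of its 36 elements, about 25% of primes); (S_3 x S_3) : C_2 (6T13) additionally contains elements of type 4+2, 3+2+1, 2+2+1+1, 2+1+1+1+1 (45 of its 72 elements, about 62% of primes); S_6 (6T16) additionally contains elements of type 5+1, 4+2, 4+1+1, 3+2+1, 2+2+1+1, 2+1+1+1+1 (504 of its 720 elements, about 70% of primes). None of the 33 primes tested shows any such pattern (for each of these groups the chance of that is below 10^-4), which rules them out. Hence G = C_3 x S_3 (6T5), of order 18. The Galois group C_3 x S_3 (6T5) has order 18, so the splitting field has degree 18 over Q.

18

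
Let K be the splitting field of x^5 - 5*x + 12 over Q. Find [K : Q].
The degree of the splitting field over Q equals the order of the Galois group, so first determine the group. The polynomial f is an irreducible quintic over Q, so G = Gal(f/Q) is a transitive subgroup of S_5: one of C_5 (5T1, order 5), D_5 (5T2, order 10), F_20 (5T3, order 20), A_5 (5T4, order 60) or S_5 (5T5, order 120). The discriminant of f is 64000000 = 8000^2, a perfect square, so G is contained in A_5. The transitive groups of degree 5 contained in A_5 are: C_5 (5T1, order 5), D_5 (5T2, order 10), A_5 (5T4, order 60). By Dedekind's theorem, for a prime p not dividing disc(f) the degrees of the irreducible factors of f mod p form the cycle type of an element of G. Factoring f modulo the 23 such primes p <= 97 (skipping 2, 5, which divide the discriminant), each new pattern first appears at: mod 3: f = (x)(x^2 + x + 2)(x^2 + 2x + 2), pattern 2+2+1; mod 7: f = (x^5 + 2x + 5), pattern 5. No other pattern occurs in this range, so the set of observed cycle types is {2+2+1, 5}. The candidates containing elements of all these cycle types are D_5 (5T2) of order 10, A_5 (5T4) of order 60; the others are excluded. The observed types are precisely the cycle types that occur in D_5 (5T2) (apart from the identity). Each of the other remaining candidates has further cycle types, and by the Chebotarev density theorem the matching factorization patterns would occur for a proportion of primes equal to their share of the group: A_5 (5T4) additionally contains elements of type 3+1+1 (20 of its 60 elements, about 33% of primes). None of the 23 primes tested shows any such pattern (for each of these groups the chance of that is below 10^-4), which rules them out. Hence G = D_5 (5T2), of order 10. The Galois group D_5 (5T2) has order 10, so the splitting field has degree 10 over Q.

10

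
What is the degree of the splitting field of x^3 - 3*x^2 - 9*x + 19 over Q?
3

The degree of the splitting field over Q equals the order of the Galois group, so first determine the group. The polynomial is an irreducible cubic over Q and its discriminant is 5184 = 72^2, a perfect square. For an irreducible cubic, a square discriminant forces the Galois group to be A_3, the cyclic group of order 3. The Galois group C_3 (3T1) has order 3, so the splitting field has degree 3 over Q.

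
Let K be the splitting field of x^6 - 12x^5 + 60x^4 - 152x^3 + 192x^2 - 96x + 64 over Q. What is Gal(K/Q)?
C_6 (order 6)

The polynomial f is an irreducible sextic over Q, so G = Gal(f/Q) is one of the 16 transitive subgroups 6T1, ..., 6T16 of S_6. The discriminant of f is -21134460321792, which is not a perfect square, so G is not contained in A_6. The transitive groups of degree 6 not contained in A_6 are: C_6 (6T1, order 6), S_3 (6T2, order 6), D_6 (6T3, order 12), C_3 x S_3 (6T5, order 18), A_4 x C_2 (6T6, order 24), S_4 (6T8, order 24), S_3 x S_3 (6T9, order 36), S_4 x C_2 (6T11, order 48), (S_3 x S_3) : C_2 (6T13, order 72), PGL(2,5) (6T14, order 120), S_6 (6T16, order 720). By Dedekind's theorem, for a prime p not dividing disc(f) the degrees of the irreducible factors of f mod p form the cycle type of an element of G. Factoring f modulo the 37 such primes p <= 167 (skipping 2, 3, which divide the discriminant), each new pattern first appears at: mod 5: f = (x^6 + 3x^5 + 3x^3 + 2x^2 + 4x + 4), pattern 6; mod 7: f = (x^3 + x^2 + 5x + 2)(x^3 + x^2 + 5x + 4), pattern 3+3; mod 17: f = (x^2 + 2x + 13)(x^2 + 4x + 9)(x^2 + 16x + 2), pattern 2+2+2; mod 19: f = (x + 2)(x + 4)(x + 5)(x + 7)(x + 9)(x + 18), pattern 1+1+1+1+1+1. No other pattern occurs in this range, so the set of observed cycle types is {6, 3+3, 2+2+2, 1+1+1+1+1+1}. The candidates containing elements of all these cycle types are C_6 (6T1) of order 6, D_6 (6T3) of order 12, C_3 x S_3 (6T5) of order 18, A_4 x C_2 (6T6) of order 24, S_3 x S_3 (6T9) of order 36, S_4 x C_2 (6T11) of order 48, (S_3 x S_3) : C_2 (6T13) of order 72, PGL(2,5) (6T14) of order 120, S_6 (6T16) of order 720; the others are excluded. The observed types are precisely the cycle types that occur in C_6 (6T1). Each of the other remaining candidates has further cycle types, and by the Chebotarev density theorem the matching factorization patterns would occur for a proportion of primes equal to their share of the group: D_6 (6T3) additionally contains elements of type 2+2+1+1 (3 of its 12 elements, about 25% of primes); C_3 x S_3 (6T5) additionally contains elements of type 3+1+1+1 (4 of its 18 elements, about 22% of primes); A_4 x C_2 (6T6) additionally contains elements of type 2+2+1+1, 2+1+1+1+1 (6 of its 24 elements, about 25% of primes); S_3 x S_3 (6T9) additionally contains elements of type 3+1+1+1, 2+2+1+1 (13 of its 36 elements, about 36% of primes); S_4 x C_2 (6T11) additionally contains elements of type 4+2, 4+1+1, 2+2+1+1, 2+1+1+1+1 (24 of its 48 elements, about 50% of primes); (S_3 x S_3) : C_2 (6T13) additionally contains elements of type 4+2, 3+2+1, 3+1+1+1, 2+2+1+1, 2+1+1+1+1 (49 of its 72 elements, about 68% of primes); PGL(2,5) (6T14) additionally contains elements of type 5+1, 4+1+1, 2+2+1+1 (69 of its 120 elements, about 58% of primes); S_6 (6T16) additionally contains elements of type 5+1, 4+2, 4+1+1, 3+2+1, 3+1+1+1, 2+2+1+1, 2+1+1+1+1 (544 of its 720 elements, about 76% of primes). None of the 37 primes tested shows any such pattern (for each of these groups the chance of that is below 10^-4), which rules them out. Hence G = C_6 (6T1), of order 6.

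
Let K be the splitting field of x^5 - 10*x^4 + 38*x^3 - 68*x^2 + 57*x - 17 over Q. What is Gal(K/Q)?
The polynomial f is an irreducible quintic over Q, so G = Gal(f/Q) is a transitive subgroup of S_5: one of C_5 (5T1, order 5), D_5 (5T2, order 10), F_20 (5T3, order 20), A_5 (5T4, order 60) or S_5 (5T5, order 120). The discriminant of f is 2869, which is not a perfect square, so G is not contained in A_5. The transitive groups of degree 5 not contained in A_5 are: F_20 (5T3, order 20), S_5 (5T5, order 120). By Dedekind's theorem, for a prime p not dividing disc(f) the degrees of the irreducible factors of f mod p form the cycle type of an element of G. Factoring f modulo the first such prime p = 2, each new pattern first appears at: mod 2: f = (x^2 + x + 1)(x^3 + x^2 + 1), pattern 3+2. No other pattern occurs in this range, so the set of observed cycle types is {3+2}. Among the candidates above, the only group containing elements of all these cycle types is S_5 (5T5) — F_20 (5T3) lacks at least one of them. Hence G = S_5 (5T5), of order 120.

5T5: S_5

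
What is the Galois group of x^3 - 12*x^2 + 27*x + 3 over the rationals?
3T1: C_3

The polynomial is an irreducible cubic over Q and its discriminant is 29241 = 171^2, a perfect square. For an irreducible cubic, a square discriminant forces the Galois group to be A_3, the cyclic group of order 3.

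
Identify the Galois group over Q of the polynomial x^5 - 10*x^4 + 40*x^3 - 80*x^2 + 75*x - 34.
D_5 (also written D5)

The polynomial f is an irreducible quintic over Q, so G = Gal(f/Q) is a transitive subgroup of S_5: one of C_5 (5T1, order 5), D_5 (5T2, order 10), F_20 (5T3, order 20), A_5 (5T4, order 60) or S_5 (5T5, order 120). The discriminant of f is 64000000 = 8000^2, a perfect square, so G is contained in A_5. The transitive groups of degree 5 contained in A_5 are: C_5 (5T1, order 5), D_5 (5T2, order 10), A_5 (5T4, order 60). By Dedekind's theorem, for a prime p not dividing disc(f) the degrees of the irreducible factors of f mod p form the cycle type of an element of G. Factoring f modulo the 23 such primes p <= 97 (skipping 2, 5, which divide the discriminant), each new pattern first appears at: mod 3: f = (x + 1)(x^2 + 1)(x^2 + x + 2), pattern 2+2+1; mod 7: f = (x^5 + 4x^4 + 5x^3 + 4x^2 + 5x + 1), pattern 5. No other pattern occurs in this range, so the set of observed cycle types is {2+2+1, 5}. The candidates containing elements of all these cycle types are D_5 (5T2) of order 10, A_5 (5T4) of order 60; the others are excluded. The observed types are precisely the cycle types that occur in D_5 (5T2) (apart from the identity). Each of the other remaining candidates has further cycle types, and by the Chebotarev density theorem the matching factorization patterns would occur for a proportion of primes equal to their share of the group: A_5 (5T4) additionally contains elements of type 3+1+1 (20 of its 60 elements, about 33% of primes). None of the 23 primes tested shows any such pattern (for each of these groups the chance of that is below 10^-4), which rules them out. Hence G = D_5 (5T2), of order 10.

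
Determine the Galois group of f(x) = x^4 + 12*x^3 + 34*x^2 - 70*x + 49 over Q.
The polynomial is an irreducible quartic over Q and its discriminant is 745042256, which is not a perfect square, so the Galois group is not contained in A_4. The resolvent cubic y^3 - 34*y^2 - 1036*y - 5292 is irreducible over Q. An irreducible resolvent with non-square discriminant gives S_4.

S_4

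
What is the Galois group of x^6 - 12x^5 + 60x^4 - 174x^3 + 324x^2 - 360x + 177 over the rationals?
D_6, the dihedral group of order 12

The polynomial f is an irreducible sextic over Q, so G = Gal(f/Q) is one of the 16 transitive subgroups 6T1, ..., 6T16 of S_6. The discriminant of f is 5159780352, which is not a perfect square, so G is not contained in A_6. The transitive groups of degree 6 not contained in A_6 are: C_6 (6T1, order 6), S_3 (6T2, order 6), D_6 (6T3, order 12), C_3 x S_3 (6T5, order 18), A_4 x C_2 (6T6, order 24), S_4 (6T8, order 24), S_3 x S_3 (6T9, order 36), S_4 x C_2 (6T11, order 48), (S_3 x S_3) : C_2 (6T13, order 72), PGL(2,5) (6T14, order 120), S_6 (6T16, order 720). By Dedekind's theorem, for a prime p not dividing disc(f) the degrees of the irreducible factors of f mod p form the cycle type of an element of G. Factoring f modulo the 79 such primes p <= 419 (skipping 2, 3, which divide the discriminant), each new pattern first appears at: mod 5: f = (x^6 + 3x^5 + x^3 + 4x^2 + 2), pattern 6; mod 7: f = (x^2 + 3x + 1)(x^2 + 3x + 5)(x^2 + 3x + 6), pattern 2+2+2; mod 11: f = (x + 5)(x + 6)(x^2 + 1)(x^2 + 10x + 7), pattern 2+2+1+1; mod 13: f = (x^3 + 7x^2 + 12x + 1)(x^3 + 7x^2 + 12x + 8), pattern 3+3; mod 97: f = (x + 7)(x + 22)(x + 45)(x + 52)(x + 62)(x + 91), pattern 1+1+1+1+1+1. No other pattern occurs in this range, so the set of observed cycle types is {6, 2+2+2, 2+2+1+1, 3+3, 1+1+1+1+1+1}. The candidates containing elements of all these cycle types are D_6 (6T3) of order 12, A_4 x C_2 (6T6) of order 24, S_3 x S_3 (6T9) of order 36, S_4 x C_2 (6T11) of order 48, (S_3 x S_3) : C_2 (6T13) of order 72, PGL(2,5) (6T14) of order 120, S_6 (6T16) of order 720; the others are excluded. The observed types are precisely the cycle types that occur in D_6 (6T3). Each of the other remaining candidates has further cycle types, and by the Chebotarev density theorem the matching factorization patterns would occur for a proportion of primes equal to their share of the group: A_4 x C_2 (6T6) additionally contains elements of type 2+1+1+1+1 (3 of its 24 elements, about 12% of primes); S_3 x S_3 (6T9) additionally contains elements of type 3+1+1+1 (4 of its 36 elements, about 11% of primes); S_4 x C_2 (6T11) additionally contains elements of type 4+2, 4+1+1, 2+1+1+1+1 (15 of its 48 elements, about 31% of primes); (S_3 x S_3) : C_2 (6T13) additionally contains elements of type 4+2, 3+2+1, 3+1+1+1, 2+1+1+1+1 (40 of its 72 elements, about 56% of primes); PGL(2,5) (6T14) additionally contains elements of type 5+1, 4+1+1 (54 of its 120 elements, about 45% of primes); S_6 (6T16) additionally contains elements of type 5+1, 4+2, 4+1+1, 3+2+1, 3+1+1+1, 2+1+1+1+1 (499 of its 720 elements, about 69% of primes). None of the 79 primes tested shows any such pattern (for each of these groups the chance of that is below 10^-4), which rules them out. Hence G = D_6 (6T3), of order 12.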